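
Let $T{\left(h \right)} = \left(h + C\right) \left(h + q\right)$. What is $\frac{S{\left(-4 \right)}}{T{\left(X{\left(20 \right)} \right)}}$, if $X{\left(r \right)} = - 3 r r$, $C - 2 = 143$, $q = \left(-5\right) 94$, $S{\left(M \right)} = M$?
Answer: $- \frac{2}{880925} \approx -2.2703 \cdot 10^{-6}$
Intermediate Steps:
$q = -470$
$C = 145$ ($C = 2 + 143 = 145$)
$X{\left(r \right)} = - 3 r^{2}$
$T{\left(h \right)} = \left(-470 + h\right) \left(145 + h\right)$ ($T{\left(h \right)} = \left(h + 145\right) \left(h - 470\right) = \left(145 + h\right) \left(-470 + h\right) = \left(-470 + h\right) \left(145 + h\right)$)
$\frac{S{\left(-4 \right)}}{T{\left(X{\left(20 \right)} \right)}} = - \frac{4}{-68150 + \left(- 3 \cdot 20^{2}\right)^{2} - 325 \left(- 3 \cdot 20^{2}\right)} = - \frac{4}{-68150 + \left(\left(-3\right) 400\right)^{2} - 325 \left(\left(-3\right) 400\right)} = - \frac{4}{-68150 + \left(-1200\right)^{2} - -390000} = - \frac{4}{-68150 + 1440000 + 390000} = - \frac{4}{1761850} = \left(-4\right) \frac{1}{1761850} = - \frac{2}{880925}$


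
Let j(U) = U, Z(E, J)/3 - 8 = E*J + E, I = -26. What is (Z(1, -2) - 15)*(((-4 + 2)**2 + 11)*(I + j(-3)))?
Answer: -2610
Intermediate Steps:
Z(E, J) = 24 + 3*E + 3*E*J (Z(E, J) = 24 + 3*(E*J + E) = 24 + 3*(E + E*J) = 24 + (3*E + 3*E*J) = 24 + 3*E + 3*E*J)
(Z(1, -2) - 15)*(((-4 + 2)**2 + 11)*(I + j(-3))) = ((24 + 3*1 + 3*1*(-2)) - 15)*(((-4 + 2)**2 + 11)*(-26 - 3)) = ((24 + 3 - 6) - 15)*(((-2)**2 + 11)*(-29)) = (21 - 15)*((4 + 11)*(-29)) = 6*(15*(-29)) = 6*(-435) = -2610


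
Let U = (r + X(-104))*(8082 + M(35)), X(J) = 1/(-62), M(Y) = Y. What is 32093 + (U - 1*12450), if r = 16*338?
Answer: 2722807381/62 ≈ 4.3916e+7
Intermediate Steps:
r = 5408
X(J) = -1/62
U = 2721589515/62 (U = (5408 - 1/62)*(8082 + 35) = (335295/62)*8117 = 2721589515/62 ≈ 4.3897e+7)
32093 + (U - 1*12450) = 32093 + (2721589515/62 - 1*12450) = 32093 + (2721589515/62 - 12450) = 32093 + 2720817615/62 = 2722807381/62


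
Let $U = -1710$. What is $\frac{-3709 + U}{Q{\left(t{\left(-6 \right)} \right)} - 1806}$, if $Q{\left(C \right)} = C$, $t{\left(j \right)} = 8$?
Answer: $\frac{5419}{1798} \approx 3.0139$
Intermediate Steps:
$\frac{-3709 + U}{Q{\left(t{\left(-6 \right)} \right)} - 1806} = \frac{-3709 - 1710}{8 - 1806} = - \frac{5419}{-1798} = \left(-5419\right) \left(- \frac{1}{1798}\right) = \frac{5419}{1798}$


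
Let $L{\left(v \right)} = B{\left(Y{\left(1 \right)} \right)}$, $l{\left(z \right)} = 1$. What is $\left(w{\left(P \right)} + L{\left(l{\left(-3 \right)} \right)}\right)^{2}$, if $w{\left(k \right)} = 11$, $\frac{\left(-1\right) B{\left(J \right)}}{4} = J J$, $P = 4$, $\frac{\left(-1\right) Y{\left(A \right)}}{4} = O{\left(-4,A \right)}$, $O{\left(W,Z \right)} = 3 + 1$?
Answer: $1026169$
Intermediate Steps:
$O{\left(W,Z \right)} = 4$
$Y{\left(A \right)} = -16$ ($Y{\left(A \right)} = \left(-4\right) 4 = -16$)
$B{\left(J \right)} = - 4 J^{2}$ ($B{\left(J \right)} = - 4 J J = - 4 J^{2}$)
$L{\left(v \right)} = -1024$ ($L{\left(v \right)} = - 4 \left(-16\right)^{2} = \left(-4\right) 256 = -1024$)
$\left(w{\left(P \right)} + L{\left(l{\left(-3 \right)} \right)}\right)^{2} = \left(11 - 1024\right)^{2} = \left(-1013\right)^{2} = 1026169$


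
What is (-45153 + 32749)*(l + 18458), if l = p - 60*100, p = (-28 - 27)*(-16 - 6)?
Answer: -169537872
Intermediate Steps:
p = 1210 (p = -55*(-22) = 1210)
l = -4790 (l = 1210 - 60*100 = 1210 - 6000 = -4790)
(-45153 + 32749)*(l + 18458) = (-45153 + 32749)*(-4790 + 18458) = -12404*13668 = -169537872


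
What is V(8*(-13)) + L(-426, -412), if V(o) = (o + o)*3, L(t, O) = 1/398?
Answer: -248351/398 ≈ -624.00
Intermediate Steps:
L(t, O) = 1/398
V(o) = 6*o (V(o) = (2*o)*3 = 6*o)
V(8*(-13)) + L(-426, -412) = 6*(8*(-13)) + 1/398 = 6*(-104) + 1/398 = -624 + 1/398 = -248351/398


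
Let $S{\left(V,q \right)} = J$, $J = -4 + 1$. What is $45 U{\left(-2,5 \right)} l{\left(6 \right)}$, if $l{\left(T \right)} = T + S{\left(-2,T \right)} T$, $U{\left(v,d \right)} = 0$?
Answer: $0$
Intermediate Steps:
$J = -3$
$S{\left(V,q \right)} = -3$
$l{\left(T \right)} = - 2 T$ ($l{\left(T \right)} = T - 3 T = - 2 T$)
$45 U{\left(-2,5 \right)} l{\left(6 \right)} = 45 \cdot 0 \left(\left(-2\right) 6\right) = 0 \left(-12\right) = 0$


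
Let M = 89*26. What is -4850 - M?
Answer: -7164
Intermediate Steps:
M = 2314
-4850 - M = -4850 - 1*2314 = -4850 - 2314 = -7164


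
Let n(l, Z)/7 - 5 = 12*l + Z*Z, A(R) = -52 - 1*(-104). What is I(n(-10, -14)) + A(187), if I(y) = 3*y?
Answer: 1753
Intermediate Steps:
A(R) = 52 (A(R) = -52 + 104 = 52)
n(l, Z) = 35 + 7*Z² + 84*l (n(l, Z) = 35 + 7*(12*l + Z*Z) = 35 + 7*(12*l + Z²) = 35 + 7*(Z² + 12*l) = 35 + (7*Z² + 84*l) = 35 + 7*Z² + 84*l)
I(n(-10, -14)) + A(187) = 3*(35 + 7*(-14)² + 84*(-10)) + 52 = 3*(35 + 7*196 - 840) + 52 = 3*(35 + 1372 - 840) + 52 = 3*567 + 52 = 1701 + 52 = 1753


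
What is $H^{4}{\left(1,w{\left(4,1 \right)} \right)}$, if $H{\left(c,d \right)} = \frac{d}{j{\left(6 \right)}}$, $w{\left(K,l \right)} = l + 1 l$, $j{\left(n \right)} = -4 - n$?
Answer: $\frac{1}{625} \approx 0.0016$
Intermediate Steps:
$w{\left(K,l \right)} = 2 l$ ($w{\left(K,l \right)} = l + l = 2 l$)
$H{\left(c,d \right)} = - \frac{d}{10}$ ($H{\left(c,d \right)} = \frac{d}{-4 - 6} = \frac{d}{-10} = d \left(- \frac{1}{10}\right) = - \frac{d}{10}$)
$H^{4}{\left(1,w{\left(4,1 \right)} \right)} = \left(- \frac{2 \cdot 1}{10}\right)^{4} = \left(\left(- \frac{1}{10}\right) 2\right)^{4} = \left(- \frac{1}{5}\right)^{4} = \frac{1}{625}$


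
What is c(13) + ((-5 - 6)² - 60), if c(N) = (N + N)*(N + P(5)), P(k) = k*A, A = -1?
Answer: 269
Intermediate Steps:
P(k) = -k (P(k) = k*(-1) = -k)
c(N) = 2*N*(-5 + N) (c(N) = (N + N)*(N - 1*5) = (2*N)*(N - 5) = (2*N)*(-5 + N) = 2*N*(-5 + N))
c(13) + ((-5 - 6)² - 60) = 2*13*(-5 + 13) + ((-5 - 6)² - 60) = 2*13*8 + ((-11)² - 60) = 208 + (121 - 60) = 208 + 61 = 269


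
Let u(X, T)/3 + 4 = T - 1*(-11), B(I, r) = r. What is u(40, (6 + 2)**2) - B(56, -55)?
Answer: 268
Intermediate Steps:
u(X, T) = 21 + 3*T (u(X, T) = -12 + 3*(T - 1*(-11)) = -12 + 3*(T + 11) = -12 + 3*(11 + T) = -12 + (33 + 3*T) = 21 + 3*T)
u(40, (6 + 2)**2) - B(56, -55) = (21 + 3*(6 + 2)**2) - 1*(-55) = (21 + 3*8**2) + 55 = (21 + 3*64) + 55 = (21 + 192) + 55 = 213 + 55 = 268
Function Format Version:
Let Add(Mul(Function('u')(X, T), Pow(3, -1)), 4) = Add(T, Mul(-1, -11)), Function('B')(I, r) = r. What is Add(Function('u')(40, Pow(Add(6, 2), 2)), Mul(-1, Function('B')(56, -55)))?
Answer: 268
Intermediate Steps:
Function('u')(X, T) = Add(21, Mul(3, T)) (Function('u')(X, T) = Add(-12, Mul(3, Add(T, Mul(-1, -11)))) = Add(-12, Mul(3, Add(T, 11))) = Add(-12, Mul(3, Add(11, T))) = Add(-12, Add(33, Mul(3, T))) = Add(21, Mul(3, T)))
Add(Function('u')(40, Pow(Add(6, 2), 2)), Mul(-1, Function('B')(56, -55))) = Add(Add(21, Mul(3, Pow(Add(6, 2), 2))), Mul(-1, -55)) = Add(Add(21, Mul(3, Pow(8, 2))), 55) = Add(Add(21, Mul(3, 64)), 55) = Add(Add(21, 192), 55) = Add(213, 55) = 268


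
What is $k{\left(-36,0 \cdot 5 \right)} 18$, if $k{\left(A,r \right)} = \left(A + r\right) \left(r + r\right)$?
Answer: $0$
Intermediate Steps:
$k{\left(A,r \right)} = 2 r \left(A + r\right)$ ($k{\left(A,r \right)} = \left(A + r\right) 2 r = 2 r \left(A + r\right)$)
$k{\left(-36,0 \cdot 5 \right)} 18 = 2 \cdot 0 \cdot 5 \left(-36 + 0 \cdot 5\right) 18 = 2 \cdot 0 \left(-36 + 0\right) 18 = 2 \cdot 0 \left(-36\right) 18 = 0 \cdot 18 = 0$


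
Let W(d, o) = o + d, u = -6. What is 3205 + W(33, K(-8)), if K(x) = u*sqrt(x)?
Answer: 3238 - 12*I*sqrt(2) ≈ 3238.0 - 16.971*I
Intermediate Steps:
K(x) = -6*sqrt(x)
W(d, o) = d + o
3205 + W(33, K(-8)) = 3205 + (33 - 12*I*sqrt(2)) = 3238 - 12*I*sqrt(2)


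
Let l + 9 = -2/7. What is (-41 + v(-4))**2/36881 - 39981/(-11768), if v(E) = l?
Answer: 73710526061/21266764792 ≈ 3.4660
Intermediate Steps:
l = -65/7 (l = -9 - 2/7 = -65/7 ≈ -9.2857)
v(E) = -65/7
(-41 + v(-4))**2/36881 - 39981/(-11768) = (-41 - 65/7)**2/36881 - 39981/(-11768) = (-352/7)**2*(1/36881) - 39981*(-1/11768) = (123904/49)*(1/36881) + 39981/11768 = 123904/1807169 + 39981/11768 = 73710526061/21266764792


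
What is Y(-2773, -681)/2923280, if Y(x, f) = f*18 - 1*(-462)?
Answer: -2949/730820 ≈ -0.0040352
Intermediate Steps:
Y(x, f) = 462 + 18*f (Y(x, f) = 18*f + 462 = 462 + 18*f)
Y(-2773, -681)/2923280 = (462 + 18*(-681))/2923280 = (462 - 12258)*(1/2923280) = -11796*1/2923280 = -2949/730820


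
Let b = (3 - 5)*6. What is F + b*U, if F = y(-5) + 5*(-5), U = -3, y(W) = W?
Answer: 6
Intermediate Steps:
F = -30 (F = -5 + 5*(-5) = -5 - 25 = -30)
b = -12 (b = -2*6 = -12)
F + b*U = -30 - 12*(-3) = -30 + 36 = 6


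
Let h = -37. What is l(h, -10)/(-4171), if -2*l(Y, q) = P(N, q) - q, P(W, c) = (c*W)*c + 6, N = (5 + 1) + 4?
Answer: 508/4171 ≈ 0.12179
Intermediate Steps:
N = 10 (N = 6 + 4 = 10)
P(W, c) = 6 + W*c² (P(W, c) = (W*c)*c + 6 = W*c² + 6 = 6 + W*c²)
l(Y, q) = -3 + q/2 - 5*q² (l(Y, q) = -((6 + 10*q²) - q)/2 = -(6 - q + 10*q²)/2 = -3 + q/2 - 5*q²)
l(h, -10)/(-4171) = (-3 + (½)*(-10) - 5*(-10)²)/(-4171) = (-3 - 5 - 5*100)*(-1/4171) = (-3 - 5 - 500)*(-1/4171) = -508*(-1/4171) = 508/4171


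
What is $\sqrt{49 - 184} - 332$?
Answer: $-332 + 3 i \sqrt{15} \approx -332.0 + 11.619 i$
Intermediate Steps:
$\sqrt{49 - 184} - 332 = \sqrt{-135} - 332 = 3 i \sqrt{15} - 332 = -332 + 3 i \sqrt{15}$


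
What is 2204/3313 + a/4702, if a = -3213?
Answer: -281461/15577726 ≈ -0.018068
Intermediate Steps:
2204/3313 + a/4702 = 2204/3313 - 3213/4702 = -281461/15577726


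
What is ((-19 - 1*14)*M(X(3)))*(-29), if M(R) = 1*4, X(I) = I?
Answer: 3828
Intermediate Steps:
M(R) = 4
((-19 - 1*14)*M(X(3)))*(-29) = ((-19 - 1*14)*4)*(-29) = ((-19 - 14)*4)*(-29) = -33*4*(-29) = -132*(-29) = 3828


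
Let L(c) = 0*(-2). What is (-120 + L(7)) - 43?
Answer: -163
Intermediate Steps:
L(c) = 0
(-120 + L(7)) - 43 = (-120 + 0) - 43 = -120 - 43 = -163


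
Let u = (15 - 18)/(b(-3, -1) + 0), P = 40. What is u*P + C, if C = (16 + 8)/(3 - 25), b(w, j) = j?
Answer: 1308/11 ≈ 118.91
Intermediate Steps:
C = -12/11 (C = 24/(-22) = 24*(-1/22) = -12/11 ≈ -1.0909)
u = 3 (u = (15 - 18)/(-1 + 0) = -3/(-1) = -3*(-1) = 3)
u*P + C = 3*40 - 12/11 = 120 - 12/11 = 1308/11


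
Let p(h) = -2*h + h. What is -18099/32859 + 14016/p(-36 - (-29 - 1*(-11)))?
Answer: 946967/1217 ≈ 778.12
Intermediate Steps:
p(h) = -h
-18099/32859 + 14016/p(-36 - (-29 - 1*(-11))) = -18099/32859 + 14016/((-(-36 - (-29 - 1*(-11))))) = -18099*1/32859 + 14016/((-(-36 - (-29 + 11)))) = -2011/3651 + 14016/((-(-36 - 1*(-18)))) = -2011/3651 + 14016/((-(-36 + 18))) = -2011/3651 + 14016/((-1*(-18))) = -2011/3651 + 14016/18 = -2011/3651 + 14016*(1/18) = -2011/3651 + 2336/3 = 946967/1217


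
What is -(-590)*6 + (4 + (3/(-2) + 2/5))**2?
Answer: 354841/100 ≈ 3548.4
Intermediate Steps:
-(-590)*6 + (4 + (3/(-2) + 2/5))**2 = -118*(-30) + (4 + (3*(-1/2) + 2*(1/5)))**2 = 3540 + (4 + (-3/2 + 2/5))**2 = 3540 + (4 - 11/10)**2 = 3540 + (29/10)**2 = 3540 + 841/100 = 354841/100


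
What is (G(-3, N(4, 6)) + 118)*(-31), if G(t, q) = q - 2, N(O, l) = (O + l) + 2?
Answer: -3968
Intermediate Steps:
N(O, l) = 2 + O + l
G(t, q) = -2 + q
(G(-3, N(4, 6)) + 118)*(-31) = ((-2 + (2 + 4 + 6)) + 118)*(-31) = ((-2 + 12) + 118)*(-31) = (10 + 118)*(-31) = 128*(-31) = -3968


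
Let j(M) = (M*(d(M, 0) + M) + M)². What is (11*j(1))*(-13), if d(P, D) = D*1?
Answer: -572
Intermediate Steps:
d(P, D) = D
j(M) = (M + M²)² (j(M) = (M*(0 + M) + M)² = (M*M + M)² = (M² + M)² = (M + M²)²)
(11*j(1))*(-13) = (11*(1²*(1 + 1)²))*(-13) = (11*(1*2²))*(-13) = (11*(1*4))*(-13) = (11*4)*(-13) = 44*(-13) = -572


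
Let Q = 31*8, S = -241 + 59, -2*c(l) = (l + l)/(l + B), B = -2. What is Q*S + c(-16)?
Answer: -406232/9 ≈ -45137.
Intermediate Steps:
c(l) = -l/(-2 + l) (c(l) = -(l + l)/(2*(l - 2)) = -2*l/(2*(-2 + l)) = -l/(-2 + l))
S = -182
Q = 248
Q*S + c(-16) = 248*(-182) - 1*(-16)/(-2 - 16) = -45136 - 1*(-16)/(-18) = -45136 - 1*(-16)*(-1/18) = -45136 - 8/9 = -406232/9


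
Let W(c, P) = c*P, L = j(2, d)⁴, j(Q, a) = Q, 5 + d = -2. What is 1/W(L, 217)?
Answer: 1/3472 ≈ 0.00028802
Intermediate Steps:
d = -7 (d = -5 - 2 = -7)
L = 16 (L = 2⁴ = 16)
W(c, P) = P*c
1/W(L, 217) = 1/(217*16) = 1/3472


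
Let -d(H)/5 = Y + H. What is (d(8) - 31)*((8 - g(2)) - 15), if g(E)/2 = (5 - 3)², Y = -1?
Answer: 990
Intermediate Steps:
g(E) = 8 (g(E) = 2*(5 - 3)² = 2*2² = 2*4 = 8)
d(H) = 5 - 5*H (d(H) = -5*(-1 + H) = 5 - 5*H)
(d(8) - 31)*((8 - g(2)) - 15) = ((5 - 5*8) - 31)*((8 - 1*8) - 15) = ((5 - 40) - 31)*((8 - 8) - 15) = (-35 - 31)*(0 - 15) = -66*(-15) = 990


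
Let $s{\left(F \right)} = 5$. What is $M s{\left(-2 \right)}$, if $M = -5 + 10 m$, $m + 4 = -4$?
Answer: $-425$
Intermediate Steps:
$m = -8$ ($m = -4 - 4 = -8$)
$M = -85$ ($M = -5 + 10 \left(-8\right) = -5 - 80 = -85$)
$M s{\left(-2 \right)} = \left(-85\right) 5 = -425$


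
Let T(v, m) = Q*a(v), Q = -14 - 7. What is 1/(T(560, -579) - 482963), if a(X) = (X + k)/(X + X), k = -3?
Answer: -160/77275751 ≈ -2.0705e-6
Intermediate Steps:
Q = -21
a(X) = (-3 + X)/(2*X) (a(X) = (X - 3)/(X + X) = (-3 + X)/((2*X)) = (-3 + X)*(1/(2*X)) = (-3 + X)/(2*X))
T(v, m) = -21*(-3 + v)/(2*v)
1/(T(560, -579) - 482963) = 1/((21/2)*(3 - 1*560)/560 - 482963) = 1/((21/2)*(1/560)*(3 - 560) - 482963) = 1/((21/2)*(1/560)*(-557) - 482963) = 1/(-1671/160 - 482963) = 1/(-77275751/160) = -160/77275751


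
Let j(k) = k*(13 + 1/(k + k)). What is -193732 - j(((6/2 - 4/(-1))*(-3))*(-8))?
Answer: -391833/2 ≈ -1.9592e+5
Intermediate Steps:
j(k) = k*(13 + 1/(2*k))
-193732 - j(((6/2 - 4/(-1))*(-3))*(-8)) = -193732 - (1/2 + 13*(((6/2 - 4/(-1))*(-3))*(-8))) = -193732 - (1/2 + 13*(((6*(1/2) - 4*(-1))*(-3))*(-8))) = -193732 - (1/2 + 13*(((3 + 4)*(-3))*(-8))) = -193732 - (1/2 + 13*((7*(-3))*(-8))) = -193732 - (1/2 + 13*(-21*(-8))) = -193732 - (1/2 + 13*168) = -193732 - (1/2 + 2184) = -193732 - 1*4369/2 = -193732 - 4369/2 = -391833/2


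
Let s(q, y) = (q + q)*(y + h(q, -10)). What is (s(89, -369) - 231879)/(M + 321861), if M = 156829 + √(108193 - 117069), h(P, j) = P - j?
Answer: -22333999985/38190687496 + 93313*I*√2219/38190687496 ≈ -0.5848 + 0.0001151*I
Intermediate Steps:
s(q, y) = 2*q*(10 + q + y) (s(q, y) = (q + q)*(y + (q - 1*(-10))) = (2*q)*(y + (q + 10)) = (2*q)*(y + (10 + q)) = (2*q)*(10 + q + y) = 2*q*(10 + q + y))
M = 156829 + 2*I*√2219 (M = 156829 + √(-8876) = 156829 + 2*I*√2219 ≈ 1.5683e+5 + 94.213*I)
(s(89, -369) - 231879)/(M + 321861) = (2*89*(10 + 89 - 369) - 231879)/((156829 + 2*I*√2219) + 321861) = (2*89*(-270) - 231879)/(478690 + 2*I*√2219) = (-48060 - 231879)/(478690 + 2*I*√2219) = -279939/(478690 + 2*I*√2219)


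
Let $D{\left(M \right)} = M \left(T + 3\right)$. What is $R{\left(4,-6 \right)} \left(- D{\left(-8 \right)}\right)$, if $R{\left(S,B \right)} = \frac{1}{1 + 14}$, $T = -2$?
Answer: $\frac{8}{15} \approx 0.53333$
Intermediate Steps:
$R{\left(S,B \right)} = \frac{1}{15}$
$D{\left(M \right)} = M$ ($D{\left(M \right)} = M \left(-2 + 3\right) = M 1 = M$)
$R{\left(4,-6 \right)} \left(- D{\left(-8 \right)}\right) = \frac{\left(-1\right) \left(-8\right)}{15} = \frac{1}{15} \cdot 8 = \frac{8}{15}$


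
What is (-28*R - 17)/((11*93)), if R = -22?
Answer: 599/1023 ≈ 0.58553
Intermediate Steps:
(-28*R - 17)/((11*93)) = (-28*(-22) - 17)/((11*93)) = (616 - 17)/1023 = 599*(1/1023) = 599/1023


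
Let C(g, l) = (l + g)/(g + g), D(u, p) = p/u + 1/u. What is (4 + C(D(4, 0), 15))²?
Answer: 4761/4 ≈ 1190.3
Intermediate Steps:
D(u, p) = 1/u + p/u (D(u, p) = p/u + 1/u = 1/u + p/u)
C(g, l) = (g + l)/(2*g) (C(g, l) = (g + l)/((2*g)) = (g + l)*(1/(2*g)) = (g + l)/(2*g))
(4 + C(D(4, 0), 15))² = (4 + ((1 + 0)/4 + 15)/(2*(((1 + 0)/4))))² = (4 + ((¼)*1 + 15)/(2*(((¼)*1))))² = (4 + (¼ + 15)/(2*(¼)))² = (4 + (½)*4*(61/4))² = (4 + 61/2)² = (69/2)² = 4761/4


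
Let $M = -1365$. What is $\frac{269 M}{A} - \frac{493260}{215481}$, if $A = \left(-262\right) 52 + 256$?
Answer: $\frac{8058610145}{320061112} \approx 25.178$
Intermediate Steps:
$A = -13368$ ($A = -13624 + 256 = -13368$)
$\frac{269 M}{A} - \frac{493260}{215481} = \frac{269 \left(-1365\right)}{-13368} - \frac{493260}{215481} = \left(-367185\right) \left(- \frac{1}{13368}\right) - \frac{164420}{71827} = \frac{122395}{4456} - \frac{164420}{71827} = \frac{8058610145}{320061112}$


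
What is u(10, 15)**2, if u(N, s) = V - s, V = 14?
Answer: 1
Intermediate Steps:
u(N, s) = 14 - s
u(10, 15)**2 = (14 - 1*15)**2 = (14 - 15)**2 = (-1)**2 = 1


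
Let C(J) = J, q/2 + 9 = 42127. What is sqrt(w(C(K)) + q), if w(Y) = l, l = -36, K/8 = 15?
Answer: 10*sqrt(842) ≈ 290.17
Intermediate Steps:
K = 120 (K = 8*15 = 120)
q = 84236 (q = -18 + 2*42127 = -18 + 84254 = 84236)
w(Y) = -36
sqrt(w(C(K)) + q) = sqrt(-36 + 84236) = sqrt(84200) = 10*sqrt(842)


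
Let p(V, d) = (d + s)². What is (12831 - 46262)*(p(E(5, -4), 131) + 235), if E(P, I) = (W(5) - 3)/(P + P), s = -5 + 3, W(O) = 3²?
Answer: -564181556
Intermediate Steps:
W(O) = 9
s = -2
E(P, I) = 3/P (E(P, I) = (9 - 3)/(P + P) = 6/((2*P)) = 6*(1/(2*P)) = 3/P)
p(V, d) = (-2 + d)² (p(V, d) = (d - 2)² = (-2 + d)²)
(12831 - 46262)*(p(E(5, -4), 131) + 235) = (12831 - 46262)*((-2 + 131)² + 235) = -33431*(129² + 235) = -33431*(16641 + 235) = -33431*16876 = -564181556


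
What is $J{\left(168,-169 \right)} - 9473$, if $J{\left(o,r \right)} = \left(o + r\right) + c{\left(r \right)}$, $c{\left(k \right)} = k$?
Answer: $-9643$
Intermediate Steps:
$J{\left(o,r \right)} = o + 2 r$ ($J{\left(o,r \right)} = \left(o + r\right) + r = o + 2 r$)
$J{\left(168,-169 \right)} - 9473 = \left(168 + 2 \left(-169\right)\right) - 9473 = \left(168 - 338\right) - 9473 = -170 - 9473 = -9643$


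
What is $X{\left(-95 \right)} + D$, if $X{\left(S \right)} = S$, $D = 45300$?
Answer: $45205$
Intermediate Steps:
$X{\left(-95 \right)} + D = -95 + 45300 = 45205$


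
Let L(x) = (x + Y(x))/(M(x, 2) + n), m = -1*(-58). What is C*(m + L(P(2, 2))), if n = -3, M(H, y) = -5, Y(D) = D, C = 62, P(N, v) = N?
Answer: 3565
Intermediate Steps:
m = 58
L(x) = -x/4 (L(x) = (x + x)/(-5 - 3) = (2*x)/(-8) = (2*x)*(-1/8) = -x/4)
C*(m + L(P(2, 2))) = 62*(58 - 1/4*2) = 62*(58 - 1/2) = 62*(115/2) = 3565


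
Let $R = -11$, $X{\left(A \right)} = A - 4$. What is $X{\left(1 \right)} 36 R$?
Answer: $1188$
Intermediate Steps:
$X{\left(A \right)} = -4 + A$
$X{\left(1 \right)} 36 R = \left(-4 + 1\right) 36 \left(-11\right) = \left(-3\right) 36 \left(-11\right) = \left(-108\right) \left(-11\right) = 1188$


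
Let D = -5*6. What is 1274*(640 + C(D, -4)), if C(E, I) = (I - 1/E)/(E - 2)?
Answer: 391448603/480 ≈ 8.1552e+5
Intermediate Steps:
D = -30
C(E, I) = (I - 1/E)/(-2 + E)
1274*(640 + C(D, -4)) = 1274*(640 + (-1 - 30*(-4))/((-30)*(-2 - 30))) = 1274*(640 - 1/30*(-1 + 120)/(-32)) = 1274*(640 - 1/30*(-1/32)*119) = 1274*(640 + 119/960) = 1274*(614519/960) = 391448603/480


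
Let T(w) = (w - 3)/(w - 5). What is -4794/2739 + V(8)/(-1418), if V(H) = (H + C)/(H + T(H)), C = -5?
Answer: -65721173/37544386 ≈ -1.7505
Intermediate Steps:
T(w) = (-3 + w)/(-5 + w)
V(H) = (-5 + H)/(H + (-3 + H)/(-5 + H)) (V(H) = (H - 5)/(H + (-3 + H)/(-5 + H)) = (-5 + H)/(H + (-3 + H)/(-5 + H)))
-4794/2739 + V(8)/(-1418) = -4794/2739 + ((-5 + 8)**2/(-3 + 8 + 8*(-5 + 8)))/(-1418) = -4794*1/2739 + (3**2/(-3 + 8 + 8*3))*(-1/1418) = -1598/913 + (9/(-3 + 8 + 24))*(-1/1418) = -1598/913 + (9/29)*(-1/1418) = -1598/913 - 9/41122 = -65721173/37544386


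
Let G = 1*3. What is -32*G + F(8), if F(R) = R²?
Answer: -32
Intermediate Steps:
G = 3
-32*G + F(8) = -32*3 + 8² = -96 + 64 = -32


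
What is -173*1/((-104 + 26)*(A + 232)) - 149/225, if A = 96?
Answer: -1257697/1918800 ≈ -0.65546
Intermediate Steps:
-173*1/((-104 + 26)*(A + 232)) - 149/225 = -173*1/((-104 + 26)*(96 + 232)) - 149/225 = -173/(328*(-78)) - 149*1/225 = -173/(-25584) - 149/225 = -173*(-1/25584) - 149/225 = 173/25584 - 149/225 = -1257697/1918800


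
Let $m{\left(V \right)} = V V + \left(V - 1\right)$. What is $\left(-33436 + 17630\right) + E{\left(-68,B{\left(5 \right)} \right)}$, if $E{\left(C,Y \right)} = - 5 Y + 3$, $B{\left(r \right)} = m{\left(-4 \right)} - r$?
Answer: $-15833$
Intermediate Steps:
$m{\left(V \right)} = -1 + V + V^{2}$ ($m{\left(V \right)} = V^{2} + \left(V - 1\right) = V^{2} + \left(-1 + V\right) = -1 + V + V^{2}$)
$B{\left(r \right)} = 11 - r$ ($B{\left(r \right)} = \left(-1 - 4 + \left(-4\right)^{2}\right) - r = \left(-1 - 4 + 16\right) - r = 11 - r$)
$E{\left(C,Y \right)} = 3 - 5 Y$
$\left(-33436 + 17630\right) + E{\left(-68,B{\left(5 \right)} \right)} = \left(-33436 + 17630\right) + \left(3 - 5 \left(11 - 5\right)\right) = -15806 + \left(3 - 5 \left(11 - 5\right)\right) = -15806 + \left(3 - 30\right) = -15806 - 27 = -15833$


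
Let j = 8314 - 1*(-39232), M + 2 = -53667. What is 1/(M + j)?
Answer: -1/6123 ≈ -0.00016332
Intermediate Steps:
M = -53669 (M = -2 - 53667 = -53669)
j = 47546 (j = 8314 + 39232 = 47546)
1/(M + j) = 1/(-53669 + 47546) = 1/(-6123) = -1/6123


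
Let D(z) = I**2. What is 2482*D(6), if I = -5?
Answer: 62050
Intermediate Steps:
D(z) = 25 (D(z) = (-5)**2 = 25)
2482*D(6) = 2482*25 = 62050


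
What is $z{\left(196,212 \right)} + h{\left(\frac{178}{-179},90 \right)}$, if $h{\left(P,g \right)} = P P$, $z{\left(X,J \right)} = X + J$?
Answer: $\frac{13104412}{32041} \approx 408.99$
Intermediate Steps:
$z{\left(X,J \right)} = J + X$
$h{\left(P,g \right)} = P^{2}$
$z{\left(196,212 \right)} + h{\left(\frac{178}{-179},90 \right)} = \left(212 + 196\right) + \left(\frac{178}{-179}\right)^{2} = 408 + \left(178 \left(- \frac{1}{179}\right)\right)^{2} = 408 + \left(- \frac{178}{179}\right)^{2} = 408 + \frac{31684}{32041} = \frac{13104412}{32041}$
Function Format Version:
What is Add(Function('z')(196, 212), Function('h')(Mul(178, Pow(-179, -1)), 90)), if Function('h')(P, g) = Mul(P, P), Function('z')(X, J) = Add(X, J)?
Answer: Rational(13104412, 32041) ≈ 408.99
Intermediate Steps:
Function('z')(X, J) = Add(J, X)
Function('h')(P, g) = Pow(P, 2)
Add(Function('z')(196, 212), Function('h')(Mul(178, Pow(-179, -1)), 90)) = Add(Add(212, 196), Pow(Mul(178, Pow(-179, -1)), 2)) = Add(408, Pow(Mul(178, Rational(-1, 179)), 2)) = Add(408, Pow(Rational(-178, 179), 2)) = Add(408, Rational(31684, 32041)) = Rational(13104412, 32041)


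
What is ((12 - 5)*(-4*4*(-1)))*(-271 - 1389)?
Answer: -185920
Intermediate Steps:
((12 - 5)*(-4*4*(-1)))*(-271 - 1389) = (7*(-16*(-1)))*(-1660) = (7*16)*(-1660) = 112*(-1660) = -185920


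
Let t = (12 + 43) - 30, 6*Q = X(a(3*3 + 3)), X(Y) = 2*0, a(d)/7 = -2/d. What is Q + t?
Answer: 25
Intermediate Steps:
a(d) = -14/d (a(d) = 7*(-2/d) = -14/d)
X(Y) = 0
Q = 0 (Q = (⅙)*0 = 0)
t = 25 (t = 55 - 30 = 25)
Q + t = 0 + 25 = 25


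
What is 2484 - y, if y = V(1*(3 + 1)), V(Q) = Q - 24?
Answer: 2504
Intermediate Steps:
V(Q) = -24 + Q
y = -20 (y = -24 + 1*(3 + 1) = -24 + 1*4 = -24 + 4 = -20)
2484 - y = 2484 - 1*(-20) = 2484 + 20 = 2504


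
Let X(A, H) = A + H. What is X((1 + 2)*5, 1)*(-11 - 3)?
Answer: -224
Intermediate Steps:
X((1 + 2)*5, 1)*(-11 - 3) = ((1 + 2)*5 + 1)*(-11 - 3) = (3*5 + 1)*(-14) = (15 + 1)*(-14) = 16*(-14) = -224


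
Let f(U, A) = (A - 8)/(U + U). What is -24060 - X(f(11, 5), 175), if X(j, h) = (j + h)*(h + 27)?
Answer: -653207/11 ≈ -59382.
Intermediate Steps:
f(U, A) = (-8 + A)/(2*U) (f(U, A) = (-8 + A)/((2*U)) = (-8 + A)*(1/(2*U)) = (-8 + A)/(2*U))
X(j, h) = (27 + h)*(h + j) (X(j, h) = (h + j)*(27 + h) = (27 + h)*(h + j))
-24060 - X(f(11, 5), 175) = -24060 - (175² + 27*175 + 27*((½)*(-8 + 5)/11) + 175*((½)*(-8 + 5)/11)) = -24060 - (30625 + 4725 + 27*((½)*(1/11)*(-3)) + 175*((½)*(1/11)*(-3))) = -24060 - (30625 + 4725 + 27*(-3/22) + 175*(-3/22)) = -24060 - (30625 + 4725 - 81/22 - 525/22) = -24060 - 1*388547/11 = -24060 - 388547/11 = -653207/11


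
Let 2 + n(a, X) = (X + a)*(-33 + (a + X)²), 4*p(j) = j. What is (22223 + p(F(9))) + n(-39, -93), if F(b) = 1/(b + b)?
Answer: -163684151/72 ≈ -2.2734e+6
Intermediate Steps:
F(b) = 1/(2*b)
p(j) = j/4
n(a, X) = -2 + (-33 + (X + a)²)*(X + a) (n(a, X) = -2 + (X + a)*(-33 + (a + X)²) = -2 + (X + a)*(-33 + (X + a)²) = -2 + (-33 + (X + a)²)*(X + a))
(22223 + p(F(9))) + n(-39, -93) = (22223 + ((½)/9)/4) + (-2 - 33*(-93) - 33*(-39) - 93*(-93 - 39)² - 39*(-93 - 39)²) = (22223 + ((½)*(⅑))/4) + (-2 + 3069 + 1287 - 93*(-132)² - 39*(-132)²) = (22223 + (¼)*(1/18)) + (-2 + 3069 + 1287 - 93*17424 - 39*17424) = (22223 + 1/72) + (-2 + 3069 + 1287 - 1620432 - 679536) = 1600057/72 - 2295614 = -163684151/72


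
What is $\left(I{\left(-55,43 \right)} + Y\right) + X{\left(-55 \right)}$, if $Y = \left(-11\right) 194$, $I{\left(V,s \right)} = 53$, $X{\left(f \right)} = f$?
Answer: $-2136$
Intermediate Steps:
$Y = -2134$
$\left(I{\left(-55,43 \right)} + Y\right) + X{\left(-55 \right)} = \left(53 - 2134\right) - 55 = -2081 - 55 = -2136$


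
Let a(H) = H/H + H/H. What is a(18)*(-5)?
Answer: -10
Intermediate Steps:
a(H) = 2 (a(H) = 1 + 1 = 2)
a(18)*(-5) = 2*(-5) = -10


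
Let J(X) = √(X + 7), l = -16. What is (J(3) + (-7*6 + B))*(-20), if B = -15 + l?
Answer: 1460 - 20*√10 ≈ 1396.8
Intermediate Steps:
J(X) = √(7 + X)
B = -31 (B = -15 - 16 = -31)
(J(3) + (-7*6 + B))*(-20) = (√(7 + 3) + (-7*6 - 31))*(-20) = (√10 + (-42 - 31))*(-20) = (√10 - 73)*(-20) = (-73 + √10)*(-20) = 1460 - 20*√10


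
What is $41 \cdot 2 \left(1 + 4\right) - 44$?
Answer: $366$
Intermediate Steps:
$41 \cdot 2 \left(1 + 4\right) - 44 = 41 \cdot 2 \cdot 5 - 44 = 41 \cdot 10 - 44 = 410 - 44 = 366$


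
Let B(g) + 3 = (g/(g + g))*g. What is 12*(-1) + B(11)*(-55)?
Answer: -299/2 ≈ -149.50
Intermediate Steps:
B(g) = -3 + g/2 (B(g) = -3 + (g/(g + g))*g = -3 + (g/((2*g)))*g = -3 + (g*(1/(2*g)))*g = -3 + g/2)
12*(-1) + B(11)*(-55) = 12*(-1) + (-3 + (½)*11)*(-55) = -12 + (-3 + 11/2)*(-55) = -12 + (5/2)*(-55) = -12 - 275/2 = -299/2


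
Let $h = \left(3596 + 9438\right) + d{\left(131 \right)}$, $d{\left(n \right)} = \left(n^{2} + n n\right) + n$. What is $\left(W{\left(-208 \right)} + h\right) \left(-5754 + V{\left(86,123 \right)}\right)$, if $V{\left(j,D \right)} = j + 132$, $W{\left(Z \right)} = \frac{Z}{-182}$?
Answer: $- \frac{1840260512}{7} \approx -2.6289 \cdot 10^{8}$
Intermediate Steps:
$W{\left(Z \right)} = - \frac{Z}{182}$ ($W{\left(Z \right)} = Z \left(- \frac{1}{182}\right) = - \frac{Z}{182}$)
$d{\left(n \right)} = n + 2 n^{2}$ ($d{\left(n \right)} = \left(n^{2} + n^{2}\right) + n = 2 n^{2} + n = n + 2 n^{2}$)
$V{\left(j,D \right)} = 132 + j$
$h = 47487$ ($h = \left(3596 + 9438\right) + 131 \left(1 + 2 \cdot 131\right) = 13034 + 131 \left(1 + 262\right) = 13034 + 131 \cdot 263 = 13034 + 34453 = 47487$)
$\left(W{\left(-208 \right)} + h\right) \left(-5754 + V{\left(86,123 \right)}\right) = \left(\left(- \frac{1}{182}\right) \left(-208\right) + 47487\right) \left(-5754 + \left(132 + 86\right)\right) = \left(\frac{8}{7} + 47487\right) \left(-5754 + 218\right) = \frac{332417}{7} \left(-5536\right) = - \frac{1840260512}{7}$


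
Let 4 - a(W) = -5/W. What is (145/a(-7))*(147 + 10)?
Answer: 159355/23 ≈ 6928.5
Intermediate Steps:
a(W) = 4 + 5/W (a(W) = 4 - (-5)/W = 4 + 5/W)
(145/a(-7))*(147 + 10) = (145/(4 + 5/(-7)))*(147 + 10) = (145/(4 + 5*(-⅐)))*157 = (145/(4 - 5/7))*157 = (145/(23/7))*157 = (145*(7/23))*157 = (1015/23)*157 = 159355/23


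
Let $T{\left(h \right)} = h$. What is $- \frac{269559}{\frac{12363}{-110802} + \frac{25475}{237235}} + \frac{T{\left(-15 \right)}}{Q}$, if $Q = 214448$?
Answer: $\frac{33766782840142335927}{525423119312} \approx 6.4266 \cdot 10^{7}$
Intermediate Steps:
$- \frac{269559}{\frac{12363}{-110802} + \frac{25475}{237235}} + \frac{T{\left(-15 \right)}}{Q} = - \frac{269559}{\frac{12363}{-110802} + \frac{25475}{237235}} - \frac{15}{214448} = - \frac{269559}{12363 \left(- \frac{1}{110802}\right) + 25475 \cdot \frac{1}{237235}} - \frac{15}{214448} = - \frac{269559}{- \frac{4121}{36934} + \frac{5095}{47447}} - \frac{15}{214448} = - \frac{269559}{- \frac{7350357}{1752407498}} - \frac{15}{214448} = \left(-269559\right) \left(- \frac{1752407498}{7350357}\right) - \frac{15}{214448} = \frac{157459070917794}{2450119} - \frac{15}{214448} = \frac{33766782840142335927}{525423119312}$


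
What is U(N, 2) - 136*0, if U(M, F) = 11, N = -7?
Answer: 11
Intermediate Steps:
U(N, 2) - 136*0 = 11 - 136*0 = 11 + 0 = 11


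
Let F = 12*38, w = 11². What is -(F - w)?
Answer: -335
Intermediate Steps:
w = 121
F = 456
-(F - w) = -(456 - 1*121) = -(456 - 121) = -1*335 = -335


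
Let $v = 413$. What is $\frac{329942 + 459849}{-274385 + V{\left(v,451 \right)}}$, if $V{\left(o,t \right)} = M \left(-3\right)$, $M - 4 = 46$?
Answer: $- \frac{789791}{274535} \approx -2.8768$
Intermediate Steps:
$M = 50$ ($M = 4 + 46 = 50$)
$V{\left(o,t \right)} = -150$ ($V{\left(o,t \right)} = 50 \left(-3\right) = -150$)
$\frac{329942 + 459849}{-274385 + V{\left(v,451 \right)}} = \frac{329942 + 459849}{-274385 - 150} = \frac{789791}{-274535} = 789791 \left(- \frac{1}{274535}\right) = - \frac{789791}{274535}$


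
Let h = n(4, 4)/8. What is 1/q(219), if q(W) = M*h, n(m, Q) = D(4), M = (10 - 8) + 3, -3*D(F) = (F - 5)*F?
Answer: 6/5 ≈ 1.2000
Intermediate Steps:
D(F) = -F*(-5 + F)/3 (D(F) = -(F - 5)*F/3 = -(-5 + F)*F/3 = -F*(-5 + F)/3)
M = 5 (M = 2 + 3 = 5)
n(m, Q) = 4/3 (n(m, Q) = (⅓)*4*(5 - 1*4) = (⅓)*4*(5 - 4) = (⅓)*4*1 = 4/3)
h = ⅙ (h = (4/3)/8 = (4/3)*(⅛) = ⅙ ≈ 0.16667)
q(W) = ⅚ (q(W) = 5*(⅙) = ⅚)
1/q(219) = 1/(⅚) = 6/5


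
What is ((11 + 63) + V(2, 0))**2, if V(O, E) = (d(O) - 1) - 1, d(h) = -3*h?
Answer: 4356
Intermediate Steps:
V(O, E) = -2 - 3*O (V(O, E) = (-3*O - 1) - 1 = (-1 - 3*O) - 1 = -2 - 3*O)
((11 + 63) + V(2, 0))**2 = ((11 + 63) + (-2 - 3*2))**2 = (74 + (-2 - 6))**2 = (74 - 8)**2 = 66**2 = 4356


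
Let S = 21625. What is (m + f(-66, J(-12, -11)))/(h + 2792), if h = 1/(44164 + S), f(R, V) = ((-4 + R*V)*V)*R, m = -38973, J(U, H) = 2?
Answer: -106380813/14129453 ≈ -7.5290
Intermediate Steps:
f(R, V) = R*V*(-4 + R*V) (f(R, V) = (V*(-4 + R*V))*R = R*V*(-4 + R*V))
h = 1/65789 (h = 1/(44164 + 21625) = 1/65789 ≈ 1.5200e-5)
(m + f(-66, J(-12, -11)))/(h + 2792) = (-38973 - 66*2*(-4 - 66*2))/(1/65789 + 2792) = (-38973 - 66*2*(-4 - 132))/(183682889/65789) = (-38973 - 66*2*(-136))*(65789/183682889) = (-38973 + 17952)*(65789/183682889) = -21021*65789/183682889 = -106380813/14129453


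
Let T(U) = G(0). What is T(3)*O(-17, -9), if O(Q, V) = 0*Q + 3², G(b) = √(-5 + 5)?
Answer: 0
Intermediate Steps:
G(b) = 0 (G(b) = √0 = 0)
T(U) = 0
O(Q, V) = 9 (O(Q, V) = 0 + 9 = 9)
T(3)*O(-17, -9) = 0*9 = 0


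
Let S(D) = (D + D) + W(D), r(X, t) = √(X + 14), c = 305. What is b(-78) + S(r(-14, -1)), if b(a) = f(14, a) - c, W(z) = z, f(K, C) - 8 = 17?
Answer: -280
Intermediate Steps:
f(K, C) = 25 (f(K, C) = 8 + 17 = 25)
r(X, t) = √(14 + X)
b(a) = -280 (b(a) = 25 - 1*305 = 25 - 305 = -280)
S(D) = 3*D (S(D) = (D + D) + D = 2*D + D = 3*D)
b(-78) + S(r(-14, -1)) = -280 + 3*√(14 - 14) = -280 + 3*√0 = -280 + 3*0 = -280 + 0 = -280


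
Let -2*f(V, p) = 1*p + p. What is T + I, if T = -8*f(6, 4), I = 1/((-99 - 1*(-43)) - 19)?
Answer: 2399/75 ≈ 31.987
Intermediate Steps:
f(V, p) = -p (f(V, p) = -(1*p + p)/2 = -(p + p)/2 = -p)
I = -1/75 (I = 1/((-99 + 43) - 19) = 1/(-56 - 19) = 1/(-75) = -1/75 ≈ -0.013333)
T = 32 (T = -(-8)*4 = -8*(-4) = 32)
T + I = 32 - 1/75 = 2399/75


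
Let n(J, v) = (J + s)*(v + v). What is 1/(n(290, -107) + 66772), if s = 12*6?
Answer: -1/10696 ≈ -9.3493e-5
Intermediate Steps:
s = 72
n(J, v) = 2*v*(72 + J) (n(J, v) = (J + 72)*(v + v) = (72 + J)*(2*v) = 2*v*(72 + J))
1/(n(290, -107) + 66772) = 1/(2*(-107)*(72 + 290) + 66772) = 1/(2*(-107)*362 + 66772) = 1/(-77468 + 66772) = 1/(-10696) = -1/10696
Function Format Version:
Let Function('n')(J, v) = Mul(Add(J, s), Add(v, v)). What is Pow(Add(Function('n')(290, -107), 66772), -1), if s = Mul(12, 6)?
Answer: Rational(-1, 10696) ≈ -9.3493e-5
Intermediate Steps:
s = 72
Function('n')(J, v) = Mul(2, v, Add(72, J)) (Function('n')(J, v) = Mul(Add(J, 72), Add(v, v)) = Mul(Add(72, J), Mul(2, v)) = Mul(2, v, Add(72, J)))
Pow(Add(Function('n')(290, -107), 66772), -1) = Pow(Add(Mul(2, -107, Add(72, 290)), 66772), -1) = Pow(Add(Mul(2, -107, 362), 66772), -1) = Pow(Add(-77468, 66772), -1) = Pow(-10696, -1) = Rational(-1, 10696)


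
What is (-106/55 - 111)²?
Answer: 38576521/3025 ≈ 12753.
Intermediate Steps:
(-106/55 - 111)² = (-6211/55)² = 38576521/3025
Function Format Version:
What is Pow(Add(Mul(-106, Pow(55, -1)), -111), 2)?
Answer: Rational(38576521, 3025) ≈ 12753.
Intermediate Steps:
Pow(Add(Mul(-106, Pow(55, -1)), -111), 2) = Pow(Add(Mul(-106, Rational(1, 55)), -111), 2) = Pow(Add(Rational(-106, 55), -111), 2) = Pow(Rational(-6211, 55), 2) = Rational(38576521, 3025)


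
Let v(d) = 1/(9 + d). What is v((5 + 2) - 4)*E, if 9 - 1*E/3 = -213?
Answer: 111/2 ≈ 55.500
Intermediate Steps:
E = 666 (E = 27 - 3*(-213) = 27 + 639 = 666)
v((5 + 2) - 4)*E = 666/(9 + ((5 + 2) - 4)) = 666/(9 + (7 - 4)) = 666/(9 + 3) = 666/12 = (1/12)*666 = 111/2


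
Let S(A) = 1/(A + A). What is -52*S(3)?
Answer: -26/3 ≈ -8.6667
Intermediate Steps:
S(A) = 1/(2*A)
-52*S(3) = -26/3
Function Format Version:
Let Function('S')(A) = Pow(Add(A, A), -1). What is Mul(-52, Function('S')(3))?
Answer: Rational(-26, 3) ≈ -8.6667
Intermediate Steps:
Function('S')(A) = Mul(Rational(1, 2), Pow(A, -1)) (Function('S')(A) = Pow(Mul(2, A), -1) = Mul(Rational(1, 2), Pow(A, -1)))
Mul(-52, Function('S')(3)) = Mul(-52, Mul(Rational(1, 2), Pow(3, -1))) = Mul(-52, Mul(Rational(1, 2), Rational(1, 3))) = Mul(-52, Rational(1, 6)) = Rational(-26, 3)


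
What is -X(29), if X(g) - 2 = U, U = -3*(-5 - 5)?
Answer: -32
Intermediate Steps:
U = 30 (U = -3*(-10) = 30)
X(g) = 32 (X(g) = 2 + 30 = 32)
-X(29) = -1*32 = -32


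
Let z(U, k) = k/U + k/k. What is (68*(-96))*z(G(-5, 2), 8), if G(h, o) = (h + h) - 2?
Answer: -2176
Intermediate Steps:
G(h, o) = -2 + 2*h (G(h, o) = 2*h - 2 = -2 + 2*h)
z(U, k) = 1 + k/U (z(U, k) = k/U + 1 = 1 + k/U)
(68*(-96))*z(G(-5, 2), 8) = (68*(-96))*(((-2 + 2*(-5)) + 8)/(-2 + 2*(-5))) = -6528*((-2 - 10) + 8)/(-2 - 10) = -6528*(-12 + 8)/(-12) = -(-544)*(-4) = -6528*1/3 = -2176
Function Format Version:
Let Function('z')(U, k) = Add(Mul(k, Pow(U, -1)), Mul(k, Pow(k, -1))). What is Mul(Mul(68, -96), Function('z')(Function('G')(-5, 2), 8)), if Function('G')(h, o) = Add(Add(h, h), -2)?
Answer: -2176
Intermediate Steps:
Function('G')(h, o) = Add(-2, Mul(2, h)) (Function('G')(h, o) = Add(Mul(2, h), -2) = Add(-2, Mul(2, h)))
Function('z')(U, k) = Add(1, Mul(k, Pow(U, -1))) (Function('z')(U, k) = Add(Mul(k, Pow(U, -1)), 1) = Add(1, Mul(k, Pow(U, -1))))
Mul(Mul(68, -96), Function('z')(Function('G')(-5, 2), 8)) = Mul(Mul(68, -96), Mul(Pow(Add(-2, Mul(2, -5)), -1), Add(Add(-2, Mul(2, -5)), 8))) = Mul(-6528, Mul(Pow(Add(-2, -10), -1), Add(Add(-2, -10), 8))) = Mul(-6528, Mul(Pow(-12, -1), Add(-12, 8))) = Mul(-6528, Mul(Rational(-1, 12), -4)) = Mul(-6528, Rational(1, 3)) = -2176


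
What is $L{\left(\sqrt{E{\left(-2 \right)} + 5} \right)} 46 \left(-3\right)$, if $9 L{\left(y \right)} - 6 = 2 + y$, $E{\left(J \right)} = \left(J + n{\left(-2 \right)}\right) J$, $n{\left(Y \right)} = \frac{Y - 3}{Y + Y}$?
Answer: $- \frac{368}{3} - \frac{23 \sqrt{26}}{3} \approx -161.76$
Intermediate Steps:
$n{\left(Y \right)} = \frac{-3 + Y}{2 Y}$
$E{\left(J \right)} = J \left(\frac{5}{4} + J\right)$ ($E{\left(J \right)} = \left(J + \frac{-3 - 2}{2 \left(-2\right)}\right) J = \left(J + \frac{1}{2} \left(- \frac{1}{2}\right) \left(-5\right)\right) J = \left(J + \frac{5}{4}\right) J = \left(\frac{5}{4} + J\right) J = J \left(\frac{5}{4} + J\right)$)
$L{\left(y \right)} = \frac{8}{9} + \frac{y}{9}$ ($L{\left(y \right)} = \frac{2}{3} + \frac{2 + y}{9} = \frac{2}{3} + \left(\frac{2}{9} + \frac{y}{9}\right) = \frac{8}{9} + \frac{y}{9}$)
$L{\left(\sqrt{E{\left(-2 \right)} + 5} \right)} 46 \left(-3\right) = \left(\frac{8}{9} + \frac{\sqrt{\frac{1}{4} \left(-2\right) \left(5 + 4 \left(-2\right)\right) + 5}}{9}\right) 46 \left(-3\right) = \left(\frac{8}{9} + \frac{\sqrt{\frac{1}{4} \left(-2\right) \left(5 - 8\right) + 5}}{9}\right) 46 \left(-3\right) = \left(\frac{8}{9} + \frac{\sqrt{\frac{1}{4} \left(-2\right) \left(-3\right) + 5}}{9}\right) 46 \left(-3\right) = \left(\frac{8}{9} + \frac{\sqrt{\frac{3}{2} + 5}}{9}\right) 46 \left(-3\right) = \left(\frac{8}{9} + \frac{\sqrt{\frac{13}{2}}}{9}\right) 46 \left(-3\right) = \left(\frac{8}{9} + \frac{\frac{1}{2} \sqrt{26}}{9}\right) 46 \left(-3\right) = \left(\frac{8}{9} + \frac{\sqrt{26}}{18}\right) 46 \left(-3\right) = \left(\frac{368}{9} + \frac{23 \sqrt{26}}{9}\right) \left(-3\right) = - \frac{368}{3} - \frac{23 \sqrt{26}}{3}$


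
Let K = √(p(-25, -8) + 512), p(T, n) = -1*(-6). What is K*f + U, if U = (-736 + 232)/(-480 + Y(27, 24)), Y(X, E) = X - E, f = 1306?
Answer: 56/53 + 1306*√518 ≈ 29725.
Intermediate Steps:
p(T, n) = 6
K = √518 (K = √(6 + 512) = √518 ≈ 22.760)
U = 56/53 (U = (-736 + 232)/(-480 + (27 - 1*24)) = -504/(-480 + (27 - 24)) = -504/(-480 + 3) = -504/(-477) = -504*(-1/477) = 56/53 ≈ 1.0566)
K*f + U = √518*1306 + 56/53 = 1306*√518 + 56/53 = 56/53 + 1306*√518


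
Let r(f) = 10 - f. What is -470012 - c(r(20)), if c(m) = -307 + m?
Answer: -469695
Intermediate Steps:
-470012 - c(r(20)) = -470012 - (-307 + (10 - 1*20)) = -470012 - (-307 + (10 - 20)) = -470012 - (-307 - 10) = -470012 - 1*(-317) = -470012 + 317 = -469695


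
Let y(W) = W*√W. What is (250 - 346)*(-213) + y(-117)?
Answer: 20448 - 351*I*√13 ≈ 20448.0 - 1265.5*I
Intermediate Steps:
y(W) = W^(3/2)
(250 - 346)*(-213) + y(-117) = (250 - 346)*(-213) + (-117)^(3/2) = -96*(-213) - 351*I*√13 = 20448 - 351*I*√13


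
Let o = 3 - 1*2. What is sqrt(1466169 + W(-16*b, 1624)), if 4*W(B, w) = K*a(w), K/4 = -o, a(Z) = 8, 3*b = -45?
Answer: sqrt(1466161) ≈ 1210.9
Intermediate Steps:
b = -15 (b = (1/3)*(-45) = -15)
o = 1 (o = 3 - 2 = 1)
K = -4 (K = 4*(-1*1) = 4*(-1) = -4)
W(B, w) = -8 (W(B, w) = (-4*8)/4 = (1/4)*(-32) = -8)
sqrt(1466169 + W(-16*b, 1624)) = sqrt(1466169 - 8) = sqrt(1466161)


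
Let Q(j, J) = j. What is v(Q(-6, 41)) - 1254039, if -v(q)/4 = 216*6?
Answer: -1259223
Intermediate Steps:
v(q) = -5184 (v(q) = -864*6 = -4*1296 = -5184)
v(Q(-6, 41)) - 1254039 = -5184 - 1254039 = -1259223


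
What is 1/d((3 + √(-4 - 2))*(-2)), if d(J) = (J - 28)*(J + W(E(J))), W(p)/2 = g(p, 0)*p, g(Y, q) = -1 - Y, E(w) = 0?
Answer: -I/(-180*I + 80*√6) ≈ 0.0025424 - 0.0027678*I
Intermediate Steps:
W(p) = 2*p*(-1 - p) (W(p) = 2*((-1 - p)*p) = 2*(p*(-1 - p)) = 2*p*(-1 - p))
d(J) = J*(-28 + J) (d(J) = (J - 28)*(J - 2*0*(1 + 0)) = (-28 + J)*(J - 2*0*1) = (-28 + J)*(J + 0) = (-28 + J)*J = J*(-28 + J))
1/d((3 + √(-4 - 2))*(-2)) = 1/(((3 + √(-4 - 2))*(-2))*(-28 + (3 + √(-4 - 2))*(-2))) = 1/(((3 + √(-6))*(-2))*(-28 + (3 + √(-6))*(-2))) = 1/(((3 + I*√6)*(-2))*(-28 + (3 + I*√6)*(-2))) = 1/((-6 - 2*I*√6)*(-28 + (-6 - 2*I*√6))) = 1/((-6 - 2*I*√6)*(-34 - 2*I*√6)) = 1/((-34 - 2*I*√6)*(-6 - 2*I*√6))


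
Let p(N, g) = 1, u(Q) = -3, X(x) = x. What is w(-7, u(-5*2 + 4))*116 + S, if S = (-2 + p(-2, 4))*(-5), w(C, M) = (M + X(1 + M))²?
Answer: 2905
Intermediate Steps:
w(C, M) = (1 + 2*M)² (w(C, M) = (M + (1 + M))² = (1 + 2*M)²)
S = 5 (S = (-2 + 1)*(-5) = -1*(-5) = 5)
w(-7, u(-5*2 + 4))*116 + S = (1 + 2*(-3))²*116 + 5 = (1 - 6)²*116 + 5 = (-5)²*116 + 5 = 25*116 + 5 = 2900 + 5 = 2905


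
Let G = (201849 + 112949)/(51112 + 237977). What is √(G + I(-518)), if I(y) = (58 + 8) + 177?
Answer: 5*√10073634553/32121 ≈ 15.623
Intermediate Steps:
G = 314798/289089 ≈ 1.0889
I(y) = 243 (I(y) = 66 + 177 = 243)
√(G + I(-518)) = √(314798/289089 + 243) = √(70563425/289089) = 5*√10073634553/32121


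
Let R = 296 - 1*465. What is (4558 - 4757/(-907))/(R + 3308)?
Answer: 4138863/2847073 ≈ 1.4537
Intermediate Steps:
R = -169 (R = 296 - 465 = -169)
(4558 - 4757/(-907))/(R + 3308) = (4558 - 4757/(-907))/(-169 + 3308) = (4558 - 4757*(-1/907))/3139 = (4558 + 4757/907)*(1/3139) = (4138863/907)*(1/3139) = 4138863/2847073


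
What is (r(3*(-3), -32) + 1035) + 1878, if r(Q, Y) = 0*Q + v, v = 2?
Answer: 2915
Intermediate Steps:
r(Q, Y) = 2 (r(Q, Y) = 0*Q + 2 = 0 + 2 = 2)
(r(3*(-3), -32) + 1035) + 1878 = (2 + 1035) + 1878 = 1037 + 1878 = 2915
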